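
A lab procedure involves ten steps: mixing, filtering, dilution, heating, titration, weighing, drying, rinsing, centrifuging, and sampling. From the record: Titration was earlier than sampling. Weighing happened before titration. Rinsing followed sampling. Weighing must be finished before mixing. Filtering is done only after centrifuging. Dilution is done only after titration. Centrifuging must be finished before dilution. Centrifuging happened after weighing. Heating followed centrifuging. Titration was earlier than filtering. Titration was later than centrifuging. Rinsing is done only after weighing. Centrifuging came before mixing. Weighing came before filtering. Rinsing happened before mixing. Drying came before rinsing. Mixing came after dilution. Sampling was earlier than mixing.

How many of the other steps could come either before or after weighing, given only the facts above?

1

Forced after weighing: centrifuging, dilution, filtering, heating, mixing, rinsing, sampling, and titration.
That leaves drying with no forced order relative to weighing — 1.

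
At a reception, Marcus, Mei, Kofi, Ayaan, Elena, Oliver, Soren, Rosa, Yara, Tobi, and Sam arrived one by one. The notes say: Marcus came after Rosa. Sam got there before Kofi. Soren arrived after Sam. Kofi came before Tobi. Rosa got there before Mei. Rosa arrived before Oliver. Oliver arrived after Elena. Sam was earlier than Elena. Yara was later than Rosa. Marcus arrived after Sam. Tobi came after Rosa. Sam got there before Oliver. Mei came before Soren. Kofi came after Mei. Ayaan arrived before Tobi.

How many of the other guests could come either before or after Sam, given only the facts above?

4

Forced after Sam: Elena, Kofi, Marcus, Oliver, Soren, and Tobi.
That leaves Ayaan, Mei, Rosa, and Yara with no forced order relative to Sam — 4.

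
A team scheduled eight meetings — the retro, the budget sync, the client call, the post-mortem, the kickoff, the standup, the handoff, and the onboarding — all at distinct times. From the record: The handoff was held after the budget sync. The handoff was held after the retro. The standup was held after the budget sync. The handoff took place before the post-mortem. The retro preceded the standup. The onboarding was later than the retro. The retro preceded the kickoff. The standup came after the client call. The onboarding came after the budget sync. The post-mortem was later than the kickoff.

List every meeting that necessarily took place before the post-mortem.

the budget sync, the handoff, the kickoff, the retro

Directly stated before the post-mortem: the handoff and the kickoff.
The budget sync reaches the post-mortem via the budget sync → the handoff → the post-mortem.
The retro reaches the post-mortem via the retro → the kickoff → the post-mortem.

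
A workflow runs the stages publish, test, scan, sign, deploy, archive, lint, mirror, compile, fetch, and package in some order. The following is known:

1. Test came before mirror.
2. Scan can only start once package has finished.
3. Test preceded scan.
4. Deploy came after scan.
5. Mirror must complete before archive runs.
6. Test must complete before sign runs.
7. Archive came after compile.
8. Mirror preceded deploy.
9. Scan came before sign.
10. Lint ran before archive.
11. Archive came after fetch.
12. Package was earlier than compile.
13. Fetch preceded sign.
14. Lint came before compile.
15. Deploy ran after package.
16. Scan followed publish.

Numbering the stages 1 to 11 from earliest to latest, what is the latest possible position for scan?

Scan must come before deploy and sign — 2 stages forced after it.
Everything else can be placed before scan in some valid order, so scan can sit as late as position 11 − 2 = 9.

9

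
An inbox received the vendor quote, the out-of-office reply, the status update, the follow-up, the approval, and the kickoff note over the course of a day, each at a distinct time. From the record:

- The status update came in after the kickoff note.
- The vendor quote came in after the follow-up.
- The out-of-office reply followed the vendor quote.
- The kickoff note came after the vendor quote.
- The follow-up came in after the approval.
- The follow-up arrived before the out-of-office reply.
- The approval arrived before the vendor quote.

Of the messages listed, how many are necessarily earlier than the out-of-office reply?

Directly stated before the out-of-office reply: the follow-up and the vendor quote.
The approval reaches the out-of-office reply via the approval → the vendor quote → the out-of-office reply.
No chain forces the status update (or any of the others) ahead of the out-of-office reply.
That's the approval, the follow-up, and the vendor quote — 3 in all.

3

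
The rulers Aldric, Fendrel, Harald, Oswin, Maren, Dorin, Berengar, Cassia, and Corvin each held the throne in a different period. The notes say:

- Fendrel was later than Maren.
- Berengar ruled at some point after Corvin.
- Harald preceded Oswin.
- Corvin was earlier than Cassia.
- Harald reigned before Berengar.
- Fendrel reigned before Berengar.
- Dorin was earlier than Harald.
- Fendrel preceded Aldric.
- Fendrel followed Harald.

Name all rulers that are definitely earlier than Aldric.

Directly stated before Aldric: Fendrel.
Dorin reaches Aldric via Dorin → Harald → Fendrel → Aldric.
Harald reaches Aldric via Harald → Fendrel → Aldric.
Maren reaches Aldric via Maren → Fendrel → Aldric.
No chain forces Corvin (or any of the others) ahead of Aldric.

Dorin, Fendrel, Harald, Maren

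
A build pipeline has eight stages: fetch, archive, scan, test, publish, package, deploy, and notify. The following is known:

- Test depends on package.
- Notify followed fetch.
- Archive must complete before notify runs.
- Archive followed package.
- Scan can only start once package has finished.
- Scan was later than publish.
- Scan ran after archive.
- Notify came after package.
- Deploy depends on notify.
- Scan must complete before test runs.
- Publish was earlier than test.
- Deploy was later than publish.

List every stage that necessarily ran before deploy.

Directly stated before deploy: notify and publish.
Archive reaches deploy via archive → notify → deploy.
Fetch reaches deploy via fetch → notify → deploy.
Package reaches deploy via package → notify → deploy.

archive, fetch, notify, package, publish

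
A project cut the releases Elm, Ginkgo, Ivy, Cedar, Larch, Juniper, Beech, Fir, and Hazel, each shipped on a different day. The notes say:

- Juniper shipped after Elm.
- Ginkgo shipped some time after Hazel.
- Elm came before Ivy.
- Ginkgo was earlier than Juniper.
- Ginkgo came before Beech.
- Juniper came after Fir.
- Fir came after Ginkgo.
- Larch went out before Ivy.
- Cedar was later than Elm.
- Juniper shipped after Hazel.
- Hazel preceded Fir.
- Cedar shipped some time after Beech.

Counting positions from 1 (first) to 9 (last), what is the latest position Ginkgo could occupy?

5

Ginkgo must come before Beech, Cedar, Fir, and Juniper — 4 releases forced after it.
Everything else can be placed before Ginkgo in some valid order, so Ginkgo can sit as late as position 9 − 4 = 5.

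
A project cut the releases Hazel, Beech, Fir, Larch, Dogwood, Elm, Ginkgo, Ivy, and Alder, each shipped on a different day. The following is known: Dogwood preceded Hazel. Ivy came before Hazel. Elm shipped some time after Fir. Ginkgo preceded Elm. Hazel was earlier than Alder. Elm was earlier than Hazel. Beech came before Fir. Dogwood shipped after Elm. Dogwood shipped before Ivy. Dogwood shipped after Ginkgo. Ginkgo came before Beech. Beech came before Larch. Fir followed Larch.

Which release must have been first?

Ginkgo

Ginkgo has a chain of constraints placing it before every other release, so Ginkgo must be first.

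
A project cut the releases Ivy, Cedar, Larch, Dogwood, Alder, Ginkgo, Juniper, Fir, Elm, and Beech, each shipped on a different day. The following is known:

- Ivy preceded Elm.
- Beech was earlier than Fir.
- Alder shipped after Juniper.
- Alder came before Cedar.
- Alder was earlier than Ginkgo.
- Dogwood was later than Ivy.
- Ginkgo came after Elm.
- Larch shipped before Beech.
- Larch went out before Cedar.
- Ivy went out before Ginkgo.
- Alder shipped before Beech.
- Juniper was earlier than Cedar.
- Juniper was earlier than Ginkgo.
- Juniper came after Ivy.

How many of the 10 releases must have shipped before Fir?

Directly stated before Fir: Beech.
Alder reaches Fir via Alder → Beech → Fir.
Ivy reaches Fir via Ivy → Juniper → Alder → Beech → Fir.
Juniper reaches Fir via Juniper → Alder → Beech → Fir.
Likewise Larch reaches Fir by chaining the stated constraints.
That's Alder, Beech, Ivy, Juniper, and Larch — 5 in all.

5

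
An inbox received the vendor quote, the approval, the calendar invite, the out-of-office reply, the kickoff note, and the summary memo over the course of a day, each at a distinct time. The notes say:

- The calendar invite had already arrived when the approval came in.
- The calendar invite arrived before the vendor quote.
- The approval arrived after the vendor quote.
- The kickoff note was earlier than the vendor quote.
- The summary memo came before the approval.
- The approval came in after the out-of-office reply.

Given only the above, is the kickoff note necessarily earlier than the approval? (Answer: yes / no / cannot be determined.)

Chain the constraints: the kickoff note → the vendor quote → the approval. Each link is directly stated, so the kickoff note comes before the approval.

yes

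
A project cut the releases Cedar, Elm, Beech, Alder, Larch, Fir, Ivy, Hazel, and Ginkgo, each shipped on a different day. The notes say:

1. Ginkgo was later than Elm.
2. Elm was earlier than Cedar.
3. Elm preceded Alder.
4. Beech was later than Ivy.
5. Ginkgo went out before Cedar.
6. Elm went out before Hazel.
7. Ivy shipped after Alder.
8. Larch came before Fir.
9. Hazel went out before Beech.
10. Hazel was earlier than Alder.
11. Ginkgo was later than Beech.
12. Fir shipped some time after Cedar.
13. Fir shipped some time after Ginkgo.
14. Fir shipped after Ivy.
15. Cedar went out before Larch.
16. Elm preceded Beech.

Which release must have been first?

Elm has a chain of constraints placing it before every other release, so Elm must be first.

Elm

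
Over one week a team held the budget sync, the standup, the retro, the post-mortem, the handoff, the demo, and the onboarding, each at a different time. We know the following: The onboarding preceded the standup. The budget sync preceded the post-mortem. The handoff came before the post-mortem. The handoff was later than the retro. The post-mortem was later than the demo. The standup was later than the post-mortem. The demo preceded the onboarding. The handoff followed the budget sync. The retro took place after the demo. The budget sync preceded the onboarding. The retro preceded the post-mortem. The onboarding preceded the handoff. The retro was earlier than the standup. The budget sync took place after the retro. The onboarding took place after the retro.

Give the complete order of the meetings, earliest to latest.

the demo, the retro, the budget sync, the onboarding, the handoff, the post-mortem, the standup

The constraints fix every adjacent pair, so only one ordering works:
the demo → the retro → the budget sync → the onboarding → the handoff → the post-mortem → the standup.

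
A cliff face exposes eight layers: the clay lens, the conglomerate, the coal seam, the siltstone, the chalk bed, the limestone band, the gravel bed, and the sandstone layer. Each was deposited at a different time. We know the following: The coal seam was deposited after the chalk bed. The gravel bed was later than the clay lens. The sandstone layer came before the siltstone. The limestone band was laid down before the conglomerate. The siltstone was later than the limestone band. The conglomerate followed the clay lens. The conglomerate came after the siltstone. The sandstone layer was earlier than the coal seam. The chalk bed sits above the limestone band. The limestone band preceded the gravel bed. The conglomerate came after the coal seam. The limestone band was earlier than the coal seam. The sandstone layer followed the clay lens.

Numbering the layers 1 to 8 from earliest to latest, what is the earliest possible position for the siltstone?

4

The clay lens, the limestone band, and the sandstone layer must all come before the siltstone — 3 forced predecessors.
Nothing else is forced ahead of the siltstone, so its earliest slot is position 3 + 1 = 4.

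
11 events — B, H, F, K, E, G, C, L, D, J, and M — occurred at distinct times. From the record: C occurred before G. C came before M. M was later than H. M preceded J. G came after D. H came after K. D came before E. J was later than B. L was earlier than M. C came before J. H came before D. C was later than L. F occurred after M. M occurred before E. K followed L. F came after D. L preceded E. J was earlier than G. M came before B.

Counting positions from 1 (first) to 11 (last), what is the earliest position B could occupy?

6

C, H, K, L, and M must all come before B — 5 forced predecessors.
Nothing else is forced ahead of B, so its earliest slot is position 5 + 1 = 6.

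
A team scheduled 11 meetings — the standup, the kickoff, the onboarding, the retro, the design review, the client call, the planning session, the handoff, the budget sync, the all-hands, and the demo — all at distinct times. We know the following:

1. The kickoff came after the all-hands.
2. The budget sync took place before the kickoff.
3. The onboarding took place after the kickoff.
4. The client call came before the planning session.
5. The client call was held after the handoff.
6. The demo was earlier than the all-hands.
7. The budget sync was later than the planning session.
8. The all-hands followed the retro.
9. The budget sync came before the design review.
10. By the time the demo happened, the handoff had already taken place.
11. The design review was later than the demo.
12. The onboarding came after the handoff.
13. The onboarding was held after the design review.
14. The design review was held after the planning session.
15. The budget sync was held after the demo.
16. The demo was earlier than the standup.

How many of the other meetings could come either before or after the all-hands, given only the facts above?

5

Forced before the all-hands: the demo, the handoff, and the retro; forced after the all-hands: the kickoff and the onboarding.
That leaves the budget sync, the client call, the design review, the planning session, and the standup with no forced order relative to the all-hands — 5.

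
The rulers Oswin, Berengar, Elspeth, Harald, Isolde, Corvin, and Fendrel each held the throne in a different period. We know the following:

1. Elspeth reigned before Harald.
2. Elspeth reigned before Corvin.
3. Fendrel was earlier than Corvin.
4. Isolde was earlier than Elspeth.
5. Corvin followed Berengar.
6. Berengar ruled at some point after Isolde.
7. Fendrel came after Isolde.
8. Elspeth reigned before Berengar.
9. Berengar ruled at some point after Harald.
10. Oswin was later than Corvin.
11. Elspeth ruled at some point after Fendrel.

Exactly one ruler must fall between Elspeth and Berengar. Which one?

Tracing the constraints gives Elspeth → Harald → Berengar, so Harald sits after Elspeth and before Berengar.
No other ruler is forced both after Elspeth and before Berengar.

Harald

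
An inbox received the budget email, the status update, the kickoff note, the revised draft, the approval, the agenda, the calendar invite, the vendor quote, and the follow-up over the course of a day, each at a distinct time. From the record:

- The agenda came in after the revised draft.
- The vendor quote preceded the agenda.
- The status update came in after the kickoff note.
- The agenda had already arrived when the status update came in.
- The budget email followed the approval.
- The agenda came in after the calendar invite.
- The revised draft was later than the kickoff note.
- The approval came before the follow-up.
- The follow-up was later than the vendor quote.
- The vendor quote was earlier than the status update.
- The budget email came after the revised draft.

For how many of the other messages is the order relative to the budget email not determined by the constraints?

Forced before the budget email: the approval, the kickoff note, and the revised draft.
That leaves the agenda, the calendar invite, the follow-up, the status update, and the vendor quote with no forced order relative to the budget email — 5.

5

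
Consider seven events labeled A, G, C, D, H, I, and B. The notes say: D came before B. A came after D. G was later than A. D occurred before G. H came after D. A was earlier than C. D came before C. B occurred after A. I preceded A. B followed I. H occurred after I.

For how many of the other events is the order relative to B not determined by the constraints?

Forced before B: A, D, and I.
That leaves C, G, and H with no forced order relative to B — 3.

3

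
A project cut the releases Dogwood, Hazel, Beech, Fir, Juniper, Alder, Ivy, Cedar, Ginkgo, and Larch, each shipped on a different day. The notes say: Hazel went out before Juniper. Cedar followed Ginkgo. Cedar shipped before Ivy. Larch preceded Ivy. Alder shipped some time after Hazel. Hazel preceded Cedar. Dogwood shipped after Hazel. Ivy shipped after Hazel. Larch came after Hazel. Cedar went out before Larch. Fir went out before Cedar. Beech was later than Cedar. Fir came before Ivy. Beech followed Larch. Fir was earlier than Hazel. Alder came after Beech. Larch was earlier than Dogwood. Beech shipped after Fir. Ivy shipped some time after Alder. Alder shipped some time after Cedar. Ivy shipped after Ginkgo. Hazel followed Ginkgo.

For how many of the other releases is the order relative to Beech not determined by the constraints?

2

Forced before Beech: Cedar, Fir, Ginkgo, Hazel, and Larch; forced after Beech: Alder and Ivy.
That leaves Dogwood and Juniper with no forced order relative to Beech — 2.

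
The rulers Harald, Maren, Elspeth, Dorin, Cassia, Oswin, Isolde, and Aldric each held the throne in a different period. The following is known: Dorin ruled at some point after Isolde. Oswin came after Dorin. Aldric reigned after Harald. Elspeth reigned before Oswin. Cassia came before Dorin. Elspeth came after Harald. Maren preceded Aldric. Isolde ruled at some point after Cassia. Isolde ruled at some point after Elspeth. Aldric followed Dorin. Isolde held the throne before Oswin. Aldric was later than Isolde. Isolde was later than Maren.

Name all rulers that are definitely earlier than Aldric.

Cassia, Dorin, Elspeth, Harald, Isolde, Maren

Directly stated before Aldric: Dorin, Harald, Isolde, and Maren.
Cassia reaches Aldric via Cassia → Isolde → Aldric.
Elspeth reaches Aldric via Elspeth → Isolde → Aldric.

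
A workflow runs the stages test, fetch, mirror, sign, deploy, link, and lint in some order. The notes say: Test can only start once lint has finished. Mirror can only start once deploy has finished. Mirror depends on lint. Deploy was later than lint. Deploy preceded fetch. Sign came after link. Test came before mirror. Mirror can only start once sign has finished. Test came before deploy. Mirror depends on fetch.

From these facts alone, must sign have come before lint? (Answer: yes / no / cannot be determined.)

No chain of stated constraints runs from sign to lint, and none runs from lint to sign either.
So the relative order of sign and lint is not fixed by the given facts.

cannot be determined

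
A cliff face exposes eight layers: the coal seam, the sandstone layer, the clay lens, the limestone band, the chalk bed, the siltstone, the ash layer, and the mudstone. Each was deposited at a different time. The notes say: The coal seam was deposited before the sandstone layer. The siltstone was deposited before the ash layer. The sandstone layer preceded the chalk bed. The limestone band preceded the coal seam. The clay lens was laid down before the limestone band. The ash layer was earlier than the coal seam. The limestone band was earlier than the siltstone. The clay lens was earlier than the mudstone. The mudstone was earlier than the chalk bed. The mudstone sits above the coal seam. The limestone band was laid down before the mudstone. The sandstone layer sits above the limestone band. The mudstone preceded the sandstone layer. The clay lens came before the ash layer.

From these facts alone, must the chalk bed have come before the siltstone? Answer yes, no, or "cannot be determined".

Tracing the constraints gives the siltstone → the ash layer → the coal seam → the mudstone → the chalk bed, so the siltstone must come before the chalk bed.
That means the chalk bed cannot be before the siltstone.

no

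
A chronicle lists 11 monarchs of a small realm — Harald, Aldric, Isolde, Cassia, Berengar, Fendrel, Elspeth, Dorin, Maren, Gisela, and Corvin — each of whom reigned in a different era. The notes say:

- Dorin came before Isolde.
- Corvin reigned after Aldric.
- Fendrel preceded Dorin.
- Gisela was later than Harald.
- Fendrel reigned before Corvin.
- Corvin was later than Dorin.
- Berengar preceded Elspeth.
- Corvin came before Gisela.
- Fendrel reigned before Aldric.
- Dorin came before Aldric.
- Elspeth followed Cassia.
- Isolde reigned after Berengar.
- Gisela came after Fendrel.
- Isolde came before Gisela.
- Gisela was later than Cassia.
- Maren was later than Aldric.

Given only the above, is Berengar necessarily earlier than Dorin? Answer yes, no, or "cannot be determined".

cannot be determined

No chain of stated constraints runs from Berengar to Dorin, and none runs from Dorin to Berengar either.
So the relative order of Berengar and Dorin is not fixed by the given facts.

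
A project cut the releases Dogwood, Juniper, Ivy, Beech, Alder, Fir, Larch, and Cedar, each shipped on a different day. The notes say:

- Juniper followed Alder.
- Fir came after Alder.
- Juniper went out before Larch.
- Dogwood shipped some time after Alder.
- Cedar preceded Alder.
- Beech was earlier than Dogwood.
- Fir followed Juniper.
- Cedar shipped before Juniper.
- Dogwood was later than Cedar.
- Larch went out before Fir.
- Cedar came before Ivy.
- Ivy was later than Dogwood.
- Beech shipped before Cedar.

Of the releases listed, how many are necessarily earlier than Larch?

4

Directly stated before Larch: Juniper.
Alder reaches Larch via Alder → Juniper → Larch.
Beech reaches Larch via Beech → Cedar → Juniper → Larch.
Cedar reaches Larch via Cedar → Juniper → Larch.
That's Alder, Beech, Cedar, and Juniper — 4 in all.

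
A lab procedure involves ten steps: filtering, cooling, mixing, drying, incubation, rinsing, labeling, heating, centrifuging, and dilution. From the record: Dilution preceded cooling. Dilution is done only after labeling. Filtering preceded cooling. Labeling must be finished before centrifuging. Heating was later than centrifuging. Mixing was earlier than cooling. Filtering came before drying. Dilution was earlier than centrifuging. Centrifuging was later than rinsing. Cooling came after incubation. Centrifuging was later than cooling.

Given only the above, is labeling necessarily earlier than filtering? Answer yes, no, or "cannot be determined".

cannot be determined

No chain of stated constraints runs from labeling to filtering, and none runs from filtering to labeling either.
So the relative order of labeling and filtering is not fixed by the given facts.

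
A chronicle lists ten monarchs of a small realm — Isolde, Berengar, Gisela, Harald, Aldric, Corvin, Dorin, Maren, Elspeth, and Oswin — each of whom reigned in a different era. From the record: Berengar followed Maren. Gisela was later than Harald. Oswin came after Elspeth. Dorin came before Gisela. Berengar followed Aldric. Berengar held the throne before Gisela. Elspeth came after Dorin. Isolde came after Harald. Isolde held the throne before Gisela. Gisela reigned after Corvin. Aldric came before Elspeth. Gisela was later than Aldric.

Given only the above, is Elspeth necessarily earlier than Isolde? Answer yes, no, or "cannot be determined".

cannot be determined

No chain of stated constraints runs from Elspeth to Isolde, and none runs from Isolde to Elspeth either.
So the relative order of Elspeth and Isolde is not fixed by the given facts.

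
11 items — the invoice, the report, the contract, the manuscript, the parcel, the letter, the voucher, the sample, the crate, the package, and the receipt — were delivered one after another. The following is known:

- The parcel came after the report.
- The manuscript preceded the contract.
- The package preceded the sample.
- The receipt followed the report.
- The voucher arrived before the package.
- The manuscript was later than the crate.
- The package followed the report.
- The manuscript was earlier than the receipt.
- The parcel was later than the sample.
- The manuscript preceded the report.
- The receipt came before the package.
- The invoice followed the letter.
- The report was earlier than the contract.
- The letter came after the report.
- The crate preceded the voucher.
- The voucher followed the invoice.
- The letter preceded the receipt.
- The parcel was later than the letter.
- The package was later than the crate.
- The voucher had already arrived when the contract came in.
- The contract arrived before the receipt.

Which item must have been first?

the crate

The crate has a chain of constraints placing it before every other item, so the crate must be first.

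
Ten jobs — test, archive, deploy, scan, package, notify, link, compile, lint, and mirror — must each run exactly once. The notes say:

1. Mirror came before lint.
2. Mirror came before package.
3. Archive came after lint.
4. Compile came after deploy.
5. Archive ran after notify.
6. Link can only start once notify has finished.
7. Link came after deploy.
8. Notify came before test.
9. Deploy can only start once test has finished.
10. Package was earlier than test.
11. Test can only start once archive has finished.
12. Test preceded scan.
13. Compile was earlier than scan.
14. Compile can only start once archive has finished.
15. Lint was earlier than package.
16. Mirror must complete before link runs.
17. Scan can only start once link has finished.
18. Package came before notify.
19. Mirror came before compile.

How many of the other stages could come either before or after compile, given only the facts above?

Forced before compile: archive, deploy, lint, mirror, notify, package, and test; forced after compile: scan.
That leaves link with no forced order relative to compile — 1.

1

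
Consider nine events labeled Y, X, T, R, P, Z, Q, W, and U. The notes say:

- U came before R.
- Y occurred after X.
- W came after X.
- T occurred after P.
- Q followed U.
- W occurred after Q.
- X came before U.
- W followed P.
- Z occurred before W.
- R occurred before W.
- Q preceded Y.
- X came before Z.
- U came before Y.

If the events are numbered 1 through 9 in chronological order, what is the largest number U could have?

5

U must come before Q, R, W, and Y — 4 events forced after it.
Everything else can be placed before U in some valid order, so U can sit as late as position 9 − 4 = 5.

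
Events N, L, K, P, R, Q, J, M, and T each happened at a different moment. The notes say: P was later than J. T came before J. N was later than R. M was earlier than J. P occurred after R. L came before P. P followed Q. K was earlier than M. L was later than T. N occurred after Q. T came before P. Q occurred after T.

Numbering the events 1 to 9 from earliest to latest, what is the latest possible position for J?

8

J must come before P — 1 event forced after it.
Everything else can be placed before J in some valid order, so J can sit as late as position 9 − 1 = 8.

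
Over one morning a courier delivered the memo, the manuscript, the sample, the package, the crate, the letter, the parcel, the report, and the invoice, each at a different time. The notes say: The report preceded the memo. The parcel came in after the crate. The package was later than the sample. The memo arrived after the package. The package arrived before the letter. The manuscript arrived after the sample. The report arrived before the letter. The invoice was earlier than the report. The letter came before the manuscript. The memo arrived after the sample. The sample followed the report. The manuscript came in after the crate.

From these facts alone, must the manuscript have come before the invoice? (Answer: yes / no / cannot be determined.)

Tracing the constraints gives the invoice → the report → the letter → the manuscript, so the invoice must come before the manuscript.
That means the manuscript cannot be before the invoice.

no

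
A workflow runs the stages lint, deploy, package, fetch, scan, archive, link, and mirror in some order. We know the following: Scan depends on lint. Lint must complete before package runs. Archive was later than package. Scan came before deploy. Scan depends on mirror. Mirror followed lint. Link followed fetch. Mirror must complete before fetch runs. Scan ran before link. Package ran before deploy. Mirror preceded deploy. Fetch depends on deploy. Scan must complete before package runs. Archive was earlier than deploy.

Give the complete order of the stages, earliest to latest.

The constraints fix every adjacent pair, so only one ordering works:
lint → mirror → scan → package → archive → deploy → fetch → link.

lint, mirror, scan, package, archive, deploy, fetch, link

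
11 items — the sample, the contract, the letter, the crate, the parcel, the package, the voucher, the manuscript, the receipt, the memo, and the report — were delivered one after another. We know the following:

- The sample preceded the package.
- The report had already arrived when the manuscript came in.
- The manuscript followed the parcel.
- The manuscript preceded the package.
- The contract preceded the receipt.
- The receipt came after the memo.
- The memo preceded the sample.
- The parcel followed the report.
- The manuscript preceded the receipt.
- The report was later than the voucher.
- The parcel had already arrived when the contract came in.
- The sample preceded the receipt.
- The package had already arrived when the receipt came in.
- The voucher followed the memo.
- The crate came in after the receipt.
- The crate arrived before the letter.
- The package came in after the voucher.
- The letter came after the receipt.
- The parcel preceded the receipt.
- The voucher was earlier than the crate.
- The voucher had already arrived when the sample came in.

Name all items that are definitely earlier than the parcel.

the memo, the report, the voucher

Directly stated before the parcel: the report.
The memo reaches the parcel via the memo → the voucher → the report → the parcel.
The voucher reaches the parcel via the voucher → the report → the parcel.
No chain forces the letter (or any of the others) ahead of the parcel.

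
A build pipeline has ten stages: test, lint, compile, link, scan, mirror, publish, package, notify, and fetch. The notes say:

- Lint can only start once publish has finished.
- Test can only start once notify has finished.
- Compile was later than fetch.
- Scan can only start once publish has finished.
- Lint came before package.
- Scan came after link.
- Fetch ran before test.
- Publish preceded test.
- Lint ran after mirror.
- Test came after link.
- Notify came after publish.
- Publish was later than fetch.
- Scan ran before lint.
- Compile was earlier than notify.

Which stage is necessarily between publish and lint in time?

Tracing the constraints gives publish → scan → lint, so scan sits after publish and before lint.
No other stage is forced both after publish and before lint.

scan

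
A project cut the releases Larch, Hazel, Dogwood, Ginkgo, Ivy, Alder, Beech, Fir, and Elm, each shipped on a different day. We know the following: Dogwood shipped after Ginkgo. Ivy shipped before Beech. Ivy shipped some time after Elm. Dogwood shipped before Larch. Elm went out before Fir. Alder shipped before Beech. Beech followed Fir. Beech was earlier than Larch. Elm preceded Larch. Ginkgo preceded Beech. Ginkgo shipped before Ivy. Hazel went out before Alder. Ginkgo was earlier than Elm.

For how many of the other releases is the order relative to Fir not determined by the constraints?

4

Forced before Fir: Elm and Ginkgo; forced after Fir: Beech and Larch.
That leaves Alder, Dogwood, Hazel, and Ivy with no forced order relative to Fir — 4.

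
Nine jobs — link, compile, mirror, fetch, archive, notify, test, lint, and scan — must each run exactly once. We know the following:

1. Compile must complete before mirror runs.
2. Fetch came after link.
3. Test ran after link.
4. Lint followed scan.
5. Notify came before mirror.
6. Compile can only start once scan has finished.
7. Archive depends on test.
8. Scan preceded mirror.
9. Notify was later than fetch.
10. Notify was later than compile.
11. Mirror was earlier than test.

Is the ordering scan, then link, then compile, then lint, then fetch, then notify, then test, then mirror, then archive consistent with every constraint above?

no

The constraints require mirror before test, but in the proposed sequence test appears ahead of mirror. That one violation is enough.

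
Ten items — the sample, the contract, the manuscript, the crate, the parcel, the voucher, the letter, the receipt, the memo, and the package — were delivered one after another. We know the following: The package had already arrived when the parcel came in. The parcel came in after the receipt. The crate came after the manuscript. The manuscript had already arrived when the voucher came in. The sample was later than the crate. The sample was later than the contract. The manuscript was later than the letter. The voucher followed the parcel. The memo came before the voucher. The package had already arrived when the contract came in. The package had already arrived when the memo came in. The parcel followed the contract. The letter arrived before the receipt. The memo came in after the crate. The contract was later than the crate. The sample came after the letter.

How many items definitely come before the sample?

5

Directly stated before the sample: the contract, the crate, and the letter.
The manuscript reaches the sample via the manuscript → the crate → the sample.
The package reaches the sample via the package → the contract → the sample.
No chain forces the receipt (or any of the others) ahead of the sample.
That's the contract, the crate, the letter, the manuscript, and the package — 5 in all.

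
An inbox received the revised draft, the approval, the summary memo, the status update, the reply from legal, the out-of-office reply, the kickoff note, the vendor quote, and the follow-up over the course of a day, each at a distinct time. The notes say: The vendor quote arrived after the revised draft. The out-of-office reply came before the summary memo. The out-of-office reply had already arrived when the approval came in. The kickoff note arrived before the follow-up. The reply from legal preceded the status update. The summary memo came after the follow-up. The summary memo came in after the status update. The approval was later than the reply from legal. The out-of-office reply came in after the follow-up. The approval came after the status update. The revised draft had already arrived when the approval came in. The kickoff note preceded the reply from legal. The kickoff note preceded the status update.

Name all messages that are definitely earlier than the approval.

the follow-up, the kickoff note, the out-of-office reply, the reply from legal, the revised draft, the status update

Directly stated before the approval: the out-of-office reply, the reply from legal, the revised draft, and the status update.
The follow-up reaches the approval via the follow-up → the out-of-office reply → the approval.
The kickoff note reaches the approval via the kickoff note → the status update → the approval.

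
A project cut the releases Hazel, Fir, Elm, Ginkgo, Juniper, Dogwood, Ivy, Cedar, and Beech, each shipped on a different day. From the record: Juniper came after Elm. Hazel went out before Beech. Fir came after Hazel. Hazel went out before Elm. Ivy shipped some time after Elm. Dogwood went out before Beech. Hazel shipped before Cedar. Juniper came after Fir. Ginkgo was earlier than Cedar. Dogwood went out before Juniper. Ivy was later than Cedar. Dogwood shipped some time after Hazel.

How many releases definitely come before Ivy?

4

Directly stated before Ivy: Cedar and Elm.
Ginkgo reaches Ivy via Ginkgo → Cedar → Ivy.
Hazel reaches Ivy via Hazel → Cedar → Ivy.
That's Cedar, Elm, Ginkgo, and Hazel — 4 in all.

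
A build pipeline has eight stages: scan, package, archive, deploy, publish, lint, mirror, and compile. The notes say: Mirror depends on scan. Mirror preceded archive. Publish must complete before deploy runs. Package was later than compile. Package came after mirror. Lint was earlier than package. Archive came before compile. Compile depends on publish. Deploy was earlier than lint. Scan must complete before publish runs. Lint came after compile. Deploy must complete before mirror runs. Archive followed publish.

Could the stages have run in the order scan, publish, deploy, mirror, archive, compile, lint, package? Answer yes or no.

yes

Check each stated constraint against the proposed order — e.g. mirror is ahead of package; deploy is ahead of lint. Every pair is in the required order; nothing is violated.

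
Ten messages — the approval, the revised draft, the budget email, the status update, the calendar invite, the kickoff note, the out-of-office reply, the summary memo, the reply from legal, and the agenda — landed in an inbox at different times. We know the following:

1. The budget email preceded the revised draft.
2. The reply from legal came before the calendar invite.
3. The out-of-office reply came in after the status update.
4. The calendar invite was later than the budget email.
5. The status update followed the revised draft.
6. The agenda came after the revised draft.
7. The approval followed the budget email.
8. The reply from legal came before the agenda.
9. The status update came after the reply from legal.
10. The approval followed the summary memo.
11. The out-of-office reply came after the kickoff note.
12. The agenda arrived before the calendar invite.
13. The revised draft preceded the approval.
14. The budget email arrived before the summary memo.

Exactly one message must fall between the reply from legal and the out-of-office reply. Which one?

the status update

Tracing the constraints gives the reply from legal → the status update → the out-of-office reply, so the status update sits after the reply from legal and before the out-of-office reply.
No other message is forced both after the reply from legal and before the out-of-office reply.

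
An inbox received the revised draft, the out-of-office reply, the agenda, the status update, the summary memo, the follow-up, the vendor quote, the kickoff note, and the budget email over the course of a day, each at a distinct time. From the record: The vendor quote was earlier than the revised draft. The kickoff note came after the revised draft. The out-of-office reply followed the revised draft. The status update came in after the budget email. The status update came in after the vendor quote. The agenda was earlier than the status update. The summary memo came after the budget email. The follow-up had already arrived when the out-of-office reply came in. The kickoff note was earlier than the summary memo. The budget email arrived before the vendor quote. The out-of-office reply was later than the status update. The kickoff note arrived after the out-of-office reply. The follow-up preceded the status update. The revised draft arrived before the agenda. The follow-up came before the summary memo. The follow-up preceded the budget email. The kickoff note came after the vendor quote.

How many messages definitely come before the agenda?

Directly stated before the agenda: the revised draft.
The budget email reaches the agenda via the budget email → the vendor quote → the revised draft → the agenda.
The follow-up reaches the agenda via the follow-up → the budget email → the vendor quote → the revised draft → the agenda.
The vendor quote reaches the agenda via the vendor quote → the revised draft → the agenda.
No chain forces the summary memo (or any of the others) ahead of the agenda.
That's the budget email, the follow-up, the revised draft, and the vendor quote — 4 in all.

4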